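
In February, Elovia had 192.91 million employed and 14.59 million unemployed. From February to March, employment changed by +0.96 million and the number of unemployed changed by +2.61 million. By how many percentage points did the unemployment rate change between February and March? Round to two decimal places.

February: labor force = 192.91 + 14.59 = 207.50; u = 14.59/207.50 = 7.03%.
March: labor force = 193.87 + 17.20 = 211.07; u = 17.20/211.07 = 8.15%.
Change = 8.15% − 7.03% = +1.12 pp.

The unemployment rate changed by +1.12 percentage points.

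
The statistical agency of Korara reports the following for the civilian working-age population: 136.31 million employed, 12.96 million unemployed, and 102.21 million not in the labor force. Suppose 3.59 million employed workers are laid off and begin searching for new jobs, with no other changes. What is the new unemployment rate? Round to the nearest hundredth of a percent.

Initially, labor force = 136.31 + 12.96 = 149.27 million, so u = 12.96/149.27 = 8.68%.
After the change, employed falls and unemployed rises by 3.59; labor force unchanged → E = 132.72, U = 16.55, labor force = 149.27 million.
New unemployment rate = 16.55 / 149.27 = 11.09%.

New unemployment rate ≈ 11.09%.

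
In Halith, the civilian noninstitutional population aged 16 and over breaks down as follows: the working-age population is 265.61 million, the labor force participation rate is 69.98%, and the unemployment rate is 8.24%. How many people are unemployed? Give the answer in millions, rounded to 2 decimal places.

About 15.32 million are unemployed.

Labor force = 0.6998 × 265.61 = 185.87 million.
Unemployed = 0.0824 × 185.87 ≈ 15.32 million.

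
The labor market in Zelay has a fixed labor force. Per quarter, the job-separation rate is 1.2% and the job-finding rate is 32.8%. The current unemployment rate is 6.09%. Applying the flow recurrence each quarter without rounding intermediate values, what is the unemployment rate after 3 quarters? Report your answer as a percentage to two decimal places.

Unemployment rate after three quarters ≈ 4.27%.

With a fixed labor force, u_{t+1} = u_t + s·(1−u_t) − f·u_t = u_t·(1−s−f) + s.
Here 1−s−f = 0.660 and s = 0.012.
u_1 = 0.060900 × 0.660 + 0.012 = 0.052194.
u_2 = 0.052194 × 0.660 + 0.012 = 0.046448.
u_3 = 0.046448 × 0.660 + 0.012 = 0.042656.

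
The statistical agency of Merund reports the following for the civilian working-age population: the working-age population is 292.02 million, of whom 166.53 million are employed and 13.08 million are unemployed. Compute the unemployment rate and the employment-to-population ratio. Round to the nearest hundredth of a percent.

Unemployment rate ≈ 7.28%; employment-population ratio ≈ 57.03%.

Labor force = employed + unemployed = 166.53 + 13.08 = 179.61 million.
Unemployment rate = 13.08 / 179.61 = 7.28%.
Employment-population ratio = 166.53 / 292.02 = 57.03%.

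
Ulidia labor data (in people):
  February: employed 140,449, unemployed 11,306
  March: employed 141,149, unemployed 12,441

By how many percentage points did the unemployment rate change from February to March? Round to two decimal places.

February: labor force = 140,449 + 11,306 = 151,755; u = 11,306/151,755 = 7.45%.
March: labor force = 141,149 + 12,441 = 153,590; u = 12,441/153,590 = 8.10%.
Change = 8.10% − 7.45% = +0.65 pp.

The unemployment rate changed by +0.65 percentage points.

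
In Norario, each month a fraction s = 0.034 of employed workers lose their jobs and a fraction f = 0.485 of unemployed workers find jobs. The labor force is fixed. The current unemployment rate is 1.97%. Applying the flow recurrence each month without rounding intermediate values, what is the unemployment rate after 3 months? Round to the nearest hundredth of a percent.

Unemployment rate after three months ≈ 6.04%.

With a fixed labor force, u_{t+1} = u_t + s·(1−u_t) − f·u_t = u_t·(1−s−f) + s.
Here 1−s−f = 0.481 and s = 0.034.
u_1 = 0.019700 × 0.481 + 0.034 = 0.043476.
u_2 = 0.043476 × 0.481 + 0.034 = 0.054912.
u_3 = 0.054912 × 0.481 + 0.034 = 0.060413.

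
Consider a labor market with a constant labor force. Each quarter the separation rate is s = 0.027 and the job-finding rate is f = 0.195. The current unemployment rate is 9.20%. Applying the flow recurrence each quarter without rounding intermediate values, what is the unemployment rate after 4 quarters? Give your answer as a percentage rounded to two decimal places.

With a fixed labor force, u_{t+1} = u_t + s·(1−u_t) − f·u_t = u_t·(1−s−f) + s.
Here 1−s−f = 0.778 and s = 0.027.
u_1 = 0.092000 × 0.778 + 0.027 = 0.098576.
u_2 = 0.098576 × 0.778 + 0.027 = 0.103692.
u_3 = 0.103692 × 0.778 + 0.027 = 0.107672.
u_4 = 0.107672 × 0.778 + 0.027 = 0.110769.

Unemployment rate after four quarters ≈ 11.08%.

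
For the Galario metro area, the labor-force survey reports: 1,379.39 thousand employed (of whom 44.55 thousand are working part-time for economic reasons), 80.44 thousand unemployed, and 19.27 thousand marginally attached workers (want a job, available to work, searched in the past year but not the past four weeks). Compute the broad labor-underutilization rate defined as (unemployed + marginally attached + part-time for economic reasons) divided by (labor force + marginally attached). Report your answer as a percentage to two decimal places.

Broad underutilization rate ≈ 9.75%.

Labor force = 1,379.39 + 80.44 = 1,459.83 thousand.
Numerator = 80.44 + 19.27 + 44.55 = 144.26 thousand.
Denominator = 1,459.83 + 19.27 = 1,479.10 thousand.
Broad rate = 144.26 / 1,479.10 = 9.75%.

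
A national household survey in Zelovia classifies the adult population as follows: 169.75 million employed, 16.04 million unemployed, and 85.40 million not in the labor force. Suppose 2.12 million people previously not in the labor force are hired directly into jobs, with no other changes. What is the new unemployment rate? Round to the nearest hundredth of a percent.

New unemployment rate ≈ 8.54%.

Initially, labor force = 169.75 + 16.04 = 185.79 million, so u = 16.04/185.79 = 8.63%.
After the change, employed and labor force both rise by 2.12; unemployed unchanged → E = 171.87, U = 16.04, labor force = 187.91 million.
New unemployment rate = 16.04 / 187.91 = 8.54%.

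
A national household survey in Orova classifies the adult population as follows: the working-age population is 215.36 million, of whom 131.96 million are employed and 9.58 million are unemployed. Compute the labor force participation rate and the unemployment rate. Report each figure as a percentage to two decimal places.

Labor force participation rate ≈ 65.72%; unemployment rate ≈ 6.77%.

Labor force = employed + unemployed = 131.96 + 9.58 = 141.54 million.
Unemployment rate = 9.58 / 141.54 = 6.77%.
Labor force participation rate = 141.54 / 215.36 = 65.72%.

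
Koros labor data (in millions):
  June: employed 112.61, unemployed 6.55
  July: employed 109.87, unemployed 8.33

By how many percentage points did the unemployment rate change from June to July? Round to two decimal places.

June: labor force = 112.61 + 6.55 = 119.16; u = 6.55/119.16 = 5.50%.
July: labor force = 109.87 + 8.33 = 118.20; u = 8.33/118.20 = 7.05%.
Change = 7.05% − 5.50% = +1.55 pp.

The unemployment rate changed by +1.55 percentage points.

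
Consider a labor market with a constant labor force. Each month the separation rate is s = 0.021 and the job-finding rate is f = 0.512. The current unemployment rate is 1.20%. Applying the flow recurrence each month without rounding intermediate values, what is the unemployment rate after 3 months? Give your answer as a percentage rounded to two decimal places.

Unemployment rate after three months ≈ 3.66%.

With a fixed labor force, u_{t+1} = u_t + s·(1−u_t) − f·u_t = u_t·(1−s−f) + s.
Here 1−s−f = 0.467 and s = 0.021.
u_1 = 0.012000 × 0.467 + 0.021 = 0.026604.
u_2 = 0.026604 × 0.467 + 0.021 = 0.033424.
u_3 = 0.033424 × 0.467 + 0.021 = 0.036609.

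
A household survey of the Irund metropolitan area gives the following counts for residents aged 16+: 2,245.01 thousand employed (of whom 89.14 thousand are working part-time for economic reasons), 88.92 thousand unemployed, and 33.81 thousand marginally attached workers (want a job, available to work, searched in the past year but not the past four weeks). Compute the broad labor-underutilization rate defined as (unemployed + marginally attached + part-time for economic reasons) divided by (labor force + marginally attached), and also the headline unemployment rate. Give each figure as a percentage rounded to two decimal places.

Labor force = 2,245.01 + 88.92 = 2,333.93 thousand.
Numerator = 88.92 + 33.81 + 89.14 = 211.87 thousand.
Denominator = 2,333.93 + 33.81 = 2,367.74 thousand.
Broad rate = 211.87 / 2,367.74 = 8.95%.
Headline unemployment rate = 88.92 / 2,333.93 = 3.81%.

Broad underutilization rate ≈ 8.95%; headline unemployment rate ≈ 3.81%.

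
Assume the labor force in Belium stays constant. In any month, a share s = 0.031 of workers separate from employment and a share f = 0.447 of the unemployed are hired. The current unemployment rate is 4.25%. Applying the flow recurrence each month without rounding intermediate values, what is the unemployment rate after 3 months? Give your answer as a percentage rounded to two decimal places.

Unemployment rate after three months ≈ 6.17%.

With a fixed labor force, u_{t+1} = u_t + s·(1−u_t) − f·u_t = u_t·(1−s−f) + s.
Here 1−s−f = 0.522 and s = 0.031.
u_1 = 0.042500 × 0.522 + 0.031 = 0.053185.
u_2 = 0.053185 × 0.522 + 0.031 = 0.058763.
u_3 = 0.058763 × 0.522 + 0.031 = 0.061674.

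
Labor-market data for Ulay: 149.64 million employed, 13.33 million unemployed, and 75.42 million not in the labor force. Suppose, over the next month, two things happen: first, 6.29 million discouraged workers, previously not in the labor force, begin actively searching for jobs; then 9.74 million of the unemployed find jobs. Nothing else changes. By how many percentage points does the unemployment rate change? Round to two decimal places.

The unemployment rate changes by −2.34 percentage points.

Initially, labor force = 149.64 + 13.33 = 162.97 million, so u = 13.33/162.97 = 8.18%.
After the first change, unemployed and labor force both rise by 6.29 → E = 149.64, U = 19.62, labor force = 169.26 million.
After the second change, unemployed falls and employed rises by 9.74; labor force unchanged → E = 159.38, U = 9.88, labor force = 169.26 million.
New unemployment rate = 9.88 / 169.26 = 5.84%.
Change = 5.84% − 8.18% = −2.34 percentage points.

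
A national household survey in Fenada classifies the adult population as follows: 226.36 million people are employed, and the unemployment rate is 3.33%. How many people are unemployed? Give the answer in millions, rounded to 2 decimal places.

Let U be the number unemployed. The labor force is E + U, and U/(E+U) = 0.0333.
So U = 0.0333 × 226.36 / (1 − 0.0333) = 7.5378 / 0.9667 ≈ 7.80 million.

About 7.80 million are unemployed.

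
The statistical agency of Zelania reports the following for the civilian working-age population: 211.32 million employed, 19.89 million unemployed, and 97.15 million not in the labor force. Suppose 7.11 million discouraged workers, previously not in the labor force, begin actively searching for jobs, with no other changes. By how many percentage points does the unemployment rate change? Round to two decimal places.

The unemployment rate changes by +2.73 percentage points.

Initially, labor force = 211.32 + 19.89 = 231.21 million, so u = 19.89/231.21 = 8.60%.
After the change, unemployed and labor force both rise by 7.11 → E = 211.32, U = 27.00, labor force = 238.32 million.
New unemployment rate = 27.00 / 238.32 = 11.33%.
Change = 11.33% − 8.60% = +2.73 percentage points.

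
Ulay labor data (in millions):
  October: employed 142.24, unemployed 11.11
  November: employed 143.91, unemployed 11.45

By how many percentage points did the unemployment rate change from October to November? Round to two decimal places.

October: labor force = 142.24 + 11.11 = 153.35; u = 11.11/153.35 = 7.24%.
November: labor force = 143.91 + 11.45 = 155.36; u = 11.45/155.36 = 7.37%.
Change = 7.37% − 7.24% = +0.13 pp.

The unemployment rate changed by +0.13 percentage points.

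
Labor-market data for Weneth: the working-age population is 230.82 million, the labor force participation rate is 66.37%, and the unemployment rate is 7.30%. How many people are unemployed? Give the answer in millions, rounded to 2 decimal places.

Labor force = 0.6637 × 230.82 = 153.20 million.
Unemployed = 0.0730 × 153.20 ≈ 11.18 million.

About 11.18 million are unemployed.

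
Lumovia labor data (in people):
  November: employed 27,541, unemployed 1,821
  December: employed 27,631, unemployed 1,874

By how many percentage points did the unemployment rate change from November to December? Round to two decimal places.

The unemployment rate changed by +0.15 percentage points.

November: labor force = 27,541 + 1,821 = 29,362; u = 1,821/29,362 = 6.20%.
December: labor force = 27,631 + 1,874 = 29,505; u = 1,874/29,505 = 6.35%.
Change = 6.35% − 6.20% = +0.15 pp.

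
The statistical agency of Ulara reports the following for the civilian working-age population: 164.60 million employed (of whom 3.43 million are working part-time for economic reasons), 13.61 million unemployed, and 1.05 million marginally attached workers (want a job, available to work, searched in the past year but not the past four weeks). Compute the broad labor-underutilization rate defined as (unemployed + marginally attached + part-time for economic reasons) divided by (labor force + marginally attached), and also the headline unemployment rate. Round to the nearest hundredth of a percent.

Labor force = 164.60 + 13.61 = 178.21 million.
Numerator = 13.61 + 1.05 + 3.43 = 18.09 million.
Denominator = 178.21 + 1.05 = 179.26 million.
Broad rate = 18.09 / 179.26 = 10.09%.
Headline unemployment rate = 13.61 / 178.21 = 7.64%.

Broad underutilization rate ≈ 10.09%; headline unemployment rate ≈ 7.64%.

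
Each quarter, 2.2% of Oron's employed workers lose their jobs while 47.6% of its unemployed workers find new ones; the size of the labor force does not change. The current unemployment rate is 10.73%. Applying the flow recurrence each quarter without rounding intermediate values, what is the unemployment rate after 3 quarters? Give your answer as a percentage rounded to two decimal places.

With a fixed labor force, u_{t+1} = u_t + s·(1−u_t) − f·u_t = u_t·(1−s−f) + s.
Here 1−s−f = 0.502 and s = 0.022.
u_1 = 0.107300 × 0.502 + 0.022 = 0.075865.
u_2 = 0.075865 × 0.502 + 0.022 = 0.060084.
u_3 = 0.060084 × 0.502 + 0.022 = 0.052162.

Unemployment rate after three quarters ≈ 5.22%.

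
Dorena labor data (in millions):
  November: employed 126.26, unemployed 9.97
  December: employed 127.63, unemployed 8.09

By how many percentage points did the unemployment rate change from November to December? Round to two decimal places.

November: labor force = 126.26 + 9.97 = 136.23; u = 9.97/136.23 = 7.32%.
December: labor force = 127.63 + 8.09 = 135.72; u = 8.09/135.72 = 5.96%.
Change = 5.96% − 7.32% = −1.36 pp.

The unemployment rate changed by −1.36 percentage points.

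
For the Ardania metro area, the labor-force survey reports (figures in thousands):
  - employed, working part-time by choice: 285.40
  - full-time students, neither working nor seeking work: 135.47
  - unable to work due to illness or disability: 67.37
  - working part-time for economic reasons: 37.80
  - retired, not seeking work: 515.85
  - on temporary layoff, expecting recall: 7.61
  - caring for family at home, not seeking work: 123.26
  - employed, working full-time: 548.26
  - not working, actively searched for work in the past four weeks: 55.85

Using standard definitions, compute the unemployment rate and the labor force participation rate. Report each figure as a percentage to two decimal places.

Unemployment rate ≈ 6.79%; labor force participation rate ≈ 52.62%.

Employed = 285.40 + 37.80 + 548.26 = 871.46 thousand (anyone who worked, including part-time for economic reasons, counts as employed).
Unemployed = 7.61 + 55.85 = 63.46 thousand (jobless and actively searching, or on temporary layoff).
Labor force = 871.46 + 63.46 = 934.92 thousand.
Not in labor force = 135.47 + 67.37 + 515.85 + 123.26 = 841.95 thousand (those not working and not actively searching are outside the labor force).
Civilian working-age population = 934.92 + 841.95 = 1,776.87 thousand.
Unemployment rate = 63.46 / 934.92 = 6.79%.
Labor force participation rate = 934.92 / 1,776.87 = 52.62%.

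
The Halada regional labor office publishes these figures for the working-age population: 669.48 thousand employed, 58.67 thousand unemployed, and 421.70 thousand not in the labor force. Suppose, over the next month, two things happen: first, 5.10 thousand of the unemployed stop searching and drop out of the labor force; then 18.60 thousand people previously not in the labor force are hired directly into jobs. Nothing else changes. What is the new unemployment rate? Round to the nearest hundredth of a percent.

New unemployment rate ≈ 7.22%.

Initially, labor force = 669.48 + 58.67 = 728.15 thousand, so u = 58.67/728.15 = 8.06%.
After the first change, unemployed and labor force both fall by 5.10 → E = 669.48, U = 53.57, labor force = 723.05 thousand.
After the second change, employed and labor force both rise by 18.60; unemployed unchanged → E = 688.08, U = 53.57, labor force = 741.65 thousand.
New unemployment rate = 53.57 / 741.65 = 7.22%.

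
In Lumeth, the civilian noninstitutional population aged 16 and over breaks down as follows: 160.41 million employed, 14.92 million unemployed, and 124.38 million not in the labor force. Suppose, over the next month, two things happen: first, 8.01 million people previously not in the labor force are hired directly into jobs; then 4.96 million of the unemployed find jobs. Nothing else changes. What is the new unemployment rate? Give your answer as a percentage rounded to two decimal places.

New unemployment rate ≈ 5.43%.

Initially, labor force = 160.41 + 14.92 = 175.33 million, so u = 14.92/175.33 = 8.51%.
After the first change, employed and labor force both rise by 8.01; unemployed unchanged → E = 168.42, U = 14.92, labor force = 183.34 million.
After the second change, unemployed falls and employed rises by 4.96; labor force unchanged → E = 173.38, U = 9.96, labor force = 183.34 million.
New unemployment rate = 9.96 / 183.34 = 5.43%.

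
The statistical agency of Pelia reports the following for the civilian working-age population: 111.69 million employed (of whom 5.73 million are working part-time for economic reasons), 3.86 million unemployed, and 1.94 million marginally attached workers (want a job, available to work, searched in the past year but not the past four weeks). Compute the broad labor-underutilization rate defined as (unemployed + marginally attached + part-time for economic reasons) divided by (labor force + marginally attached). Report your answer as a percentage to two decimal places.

Labor force = 111.69 + 3.86 = 115.55 million.
Numerator = 3.86 + 1.94 + 5.73 = 11.53 million.
Denominator = 115.55 + 1.94 = 117.49 million.
Broad rate = 11.53 / 117.49 = 9.81%.

Broad underutilization rate ≈ 9.81%.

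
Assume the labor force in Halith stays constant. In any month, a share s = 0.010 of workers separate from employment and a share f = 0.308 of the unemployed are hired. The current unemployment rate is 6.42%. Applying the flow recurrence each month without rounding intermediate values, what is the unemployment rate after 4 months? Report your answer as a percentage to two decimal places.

Unemployment rate after four months ≈ 3.85%.

With a fixed labor force, u_{t+1} = u_t + s·(1−u_t) − f·u_t = u_t·(1−s−f) + s.
Here 1−s−f = 0.682 and s = 0.010.
u_1 = 0.064200 × 0.682 + 0.010 = 0.053784.
u_2 = 0.053784 × 0.682 + 0.010 = 0.046681.
u_3 = 0.046681 × 0.682 + 0.010 = 0.041836.
u_4 = 0.041836 × 0.682 + 0.010 = 0.038532.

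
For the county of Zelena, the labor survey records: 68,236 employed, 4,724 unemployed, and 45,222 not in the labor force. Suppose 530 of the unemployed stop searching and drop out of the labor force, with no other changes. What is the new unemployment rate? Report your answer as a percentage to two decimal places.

New unemployment rate ≈ 5.79%.

Initially, labor force = 68,236 + 4,724 = 72,960, so u = 4,724/72,960 = 6.47%.
After the change, unemployed and labor force both fall by 530 → E = 68,236, U = 4,194, labor force = 72,430.
New unemployment rate = 4,194 / 72,430 = 5.79%.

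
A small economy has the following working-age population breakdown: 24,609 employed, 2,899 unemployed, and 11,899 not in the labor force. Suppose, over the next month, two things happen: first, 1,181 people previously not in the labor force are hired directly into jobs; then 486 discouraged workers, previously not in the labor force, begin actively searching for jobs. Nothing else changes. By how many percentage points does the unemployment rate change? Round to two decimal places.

Initially, labor force = 24,609 + 2,899 = 27,508, so u = 2,899/27,508 = 10.54%.
After the first change, employed and labor force both rise by 1,181; unemployed unchanged → E = 25,790, U = 2,899, labor force = 28,689.
After the second change, unemployed and labor force both rise by 486 → E = 25,790, U = 3,385, labor force = 29,175.
New unemployment rate = 3,385 / 29,175 = 11.60%.
Change = 11.60% − 10.54% = +1.06 percentage points.

The unemployment rate changes by +1.06 percentage points.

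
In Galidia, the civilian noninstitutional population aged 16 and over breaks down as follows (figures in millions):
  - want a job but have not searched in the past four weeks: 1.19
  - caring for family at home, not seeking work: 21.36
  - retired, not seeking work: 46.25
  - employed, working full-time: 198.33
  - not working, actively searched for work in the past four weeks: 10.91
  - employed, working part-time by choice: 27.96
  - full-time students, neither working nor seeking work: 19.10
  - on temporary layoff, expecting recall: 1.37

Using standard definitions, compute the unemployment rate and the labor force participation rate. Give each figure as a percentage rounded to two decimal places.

Employed = 198.33 + 27.96 = 226.29 million.
Unemployed = 10.91 + 1.37 = 12.28 million (jobless and actively searching, or on temporary layoff).
Labor force = 226.29 + 12.28 = 238.57 million.
Not in labor force = 1.19 + 21.36 + 46.25 + 19.10 = 87.90 million (those not working and not actively searching are outside the labor force — including those who want a job but have given up searching).
Civilian working-age population = 238.57 + 87.90 = 326.47 million.
Unemployment rate = 12.28 / 238.57 = 5.15%.
Labor force participation rate = 238.57 / 326.47 = 73.08%.

Unemployment rate ≈ 5.15%; labor force participation rate ≈ 73.08%.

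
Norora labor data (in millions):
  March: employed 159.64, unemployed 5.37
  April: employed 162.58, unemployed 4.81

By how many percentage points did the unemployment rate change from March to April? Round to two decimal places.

The unemployment rate changed by −0.38 percentage points.

March: labor force = 159.64 + 5.37 = 165.01; u = 5.37/165.01 = 3.25%.
April: labor force = 162.58 + 4.81 = 167.39; u = 4.81/167.39 = 2.87%.
Change = 2.87% − 3.25% = −0.38 pp.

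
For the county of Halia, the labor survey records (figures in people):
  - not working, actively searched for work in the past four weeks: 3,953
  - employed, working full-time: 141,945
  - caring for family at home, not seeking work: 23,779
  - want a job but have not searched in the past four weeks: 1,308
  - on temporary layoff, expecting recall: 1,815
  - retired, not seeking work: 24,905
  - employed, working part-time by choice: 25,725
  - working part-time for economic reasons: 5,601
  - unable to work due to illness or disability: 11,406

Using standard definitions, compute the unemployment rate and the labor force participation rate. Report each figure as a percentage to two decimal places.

Unemployment rate ≈ 3.22%; labor force participation rate ≈ 74.46%.

Employed = 141,945 + 25,725 + 5,601 = 173,271 (anyone who worked, including part-time for economic reasons, counts as employed).
Unemployed = 3,953 + 1,815 = 5,768 (jobless and actively searching, or on temporary layoff).
Labor force = 173,271 + 5,768 = 179,039.
Not in labor force = 23,779 + 1,308 + 24,905 + 11,406 = 61,398 (those not working and not actively searching are outside the labor force — including those who want a job but have given up searching).
Civilian working-age population = 179,039 + 61,398 = 240,437.
Unemployment rate = 5,768 / 179,039 = 3.22%.
Labor force participation rate = 179,039 / 240,437 = 74.46%.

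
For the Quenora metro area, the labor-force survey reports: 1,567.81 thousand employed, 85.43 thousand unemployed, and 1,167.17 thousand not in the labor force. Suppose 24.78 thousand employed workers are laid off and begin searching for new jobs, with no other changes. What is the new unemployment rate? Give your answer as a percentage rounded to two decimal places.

New unemployment rate ≈ 6.67%.

Initially, labor force = 1,567.81 + 85.43 = 1,653.24 thousand, so u = 85.43/1,653.24 = 5.17%.
After the change, employed falls and unemployed rises by 24.78; labor force unchanged → E = 1,543.03, U = 110.21, labor force = 1,653.24 thousand.
New unemployment rate = 110.21 / 1,653.24 = 6.67%.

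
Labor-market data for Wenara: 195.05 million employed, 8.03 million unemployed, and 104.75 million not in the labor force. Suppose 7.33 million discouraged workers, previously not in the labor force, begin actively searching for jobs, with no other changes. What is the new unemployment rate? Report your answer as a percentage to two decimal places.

New unemployment rate ≈ 7.30%.

Initially, labor force = 195.05 + 8.03 = 203.08 million, so u = 8.03/203.08 = 3.95%.
After the change, unemployed and labor force both rise by 7.33 → E = 195.05, U = 15.36, labor force = 210.41 million.
New unemployment rate = 15.36 / 210.41 = 7.30%.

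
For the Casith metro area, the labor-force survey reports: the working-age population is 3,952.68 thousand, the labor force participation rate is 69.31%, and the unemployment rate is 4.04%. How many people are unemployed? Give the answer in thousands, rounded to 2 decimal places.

About 110.68 thousand are unemployed.

Labor force = 0.6931 × 3,952.68 = 2,739.60 thousand.
Unemployed = 0.0404 × 2,739.60 ≈ 110.68 thousand.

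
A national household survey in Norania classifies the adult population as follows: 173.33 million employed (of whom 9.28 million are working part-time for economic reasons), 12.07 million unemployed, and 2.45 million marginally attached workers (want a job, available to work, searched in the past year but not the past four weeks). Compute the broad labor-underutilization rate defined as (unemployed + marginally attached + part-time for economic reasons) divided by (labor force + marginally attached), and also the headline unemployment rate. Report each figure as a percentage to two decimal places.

Labor force = 173.33 + 12.07 = 185.40 million.
Numerator = 12.07 + 2.45 + 9.28 = 23.80 million.
Denominator = 185.40 + 2.45 = 187.85 million.
Broad rate = 23.80 / 187.85 = 12.67%.
Headline unemployment rate = 12.07 / 185.40 = 6.51%.

Broad underutilization rate ≈ 12.67%; headline unemployment rate ≈ 6.51%.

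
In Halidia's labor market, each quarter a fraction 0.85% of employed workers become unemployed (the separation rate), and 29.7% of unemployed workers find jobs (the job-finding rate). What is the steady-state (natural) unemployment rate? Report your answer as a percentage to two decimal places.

At steady state the flows balance: s·E = f·U, so U/(E+U) = s/(s+f).
u* = 0.85 / (0.85 + 29.7) = 0.85 / 30.55 = 2.78%.

Steady-state unemployment rate ≈ 2.78%.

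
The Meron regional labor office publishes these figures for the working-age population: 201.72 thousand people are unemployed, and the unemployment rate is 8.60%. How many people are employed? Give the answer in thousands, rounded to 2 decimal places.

Labor force = U / u = 201.72 / 0.0860 ≈ 2,345.58 thousand.
Employed = labor force − unemployed = 2,345.58 − 201.72 = 2,143.86 thousand.

About 2,143.86 thousand are employed.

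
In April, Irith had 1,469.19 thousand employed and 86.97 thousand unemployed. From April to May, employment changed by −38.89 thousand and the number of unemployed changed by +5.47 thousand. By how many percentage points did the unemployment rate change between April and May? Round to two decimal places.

April: labor force = 1,469.19 + 86.97 = 1,556.16; u = 86.97/1,556.16 = 5.59%.
May: labor force = 1,430.30 + 92.44 = 1,522.74; u = 92.44/1,522.74 = 6.07%.
Change = 6.07% − 5.59% = +0.48 pp.

The unemployment rate changed by +0.48 percentage points.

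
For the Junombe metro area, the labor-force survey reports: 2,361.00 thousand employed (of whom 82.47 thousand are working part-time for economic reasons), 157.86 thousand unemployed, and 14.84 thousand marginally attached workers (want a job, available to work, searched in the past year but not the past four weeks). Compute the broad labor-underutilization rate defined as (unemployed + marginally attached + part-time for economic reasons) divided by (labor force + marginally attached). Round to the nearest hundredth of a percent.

Labor force = 2,361.00 + 157.86 = 2,518.86 thousand.
Numerator = 157.86 + 14.84 + 82.47 = 255.17 thousand.
Denominator = 2,518.86 + 14.84 = 2,533.70 thousand.
Broad rate = 255.17 / 2,533.70 = 10.07%.

Broad underutilization rate ≈ 10.07%.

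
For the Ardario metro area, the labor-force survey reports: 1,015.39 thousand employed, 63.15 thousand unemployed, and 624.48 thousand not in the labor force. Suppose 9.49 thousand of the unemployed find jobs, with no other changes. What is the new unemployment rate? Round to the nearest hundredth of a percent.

Initially, labor force = 1,015.39 + 63.15 = 1,078.54 thousand, so u = 63.15/1,078.54 = 5.86%.
After the change, unemployed falls and employed rises by 9.49; labor force unchanged → E = 1,024.88, U = 53.66, labor force = 1,078.54 thousand.
New unemployment rate = 53.66 / 1,078.54 = 4.98%.

New unemployment rate ≈ 4.98%.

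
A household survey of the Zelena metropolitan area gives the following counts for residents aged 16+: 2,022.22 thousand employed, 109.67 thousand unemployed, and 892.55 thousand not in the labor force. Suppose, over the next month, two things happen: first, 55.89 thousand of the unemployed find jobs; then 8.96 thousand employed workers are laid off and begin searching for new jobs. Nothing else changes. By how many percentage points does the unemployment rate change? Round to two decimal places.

Initially, labor force = 2,022.22 + 109.67 = 2,131.89 thousand, so u = 109.67/2,131.89 = 5.14%.
After the first change, unemployed falls and employed rises by 55.89; labor force unchanged → E = 2,078.11, U = 53.78, labor force = 2,131.89 thousand.
After the second change, employed falls and unemployed rises by 8.96; labor force unchanged → E = 2,069.15, U = 62.74, labor force = 2,131.89 thousand.
New unemployment rate = 62.74 / 2,131.89 = 2.94%.
Change = 2.94% − 5.14% = −2.20 percentage points.

The unemployment rate changes by −2.20 percentage points.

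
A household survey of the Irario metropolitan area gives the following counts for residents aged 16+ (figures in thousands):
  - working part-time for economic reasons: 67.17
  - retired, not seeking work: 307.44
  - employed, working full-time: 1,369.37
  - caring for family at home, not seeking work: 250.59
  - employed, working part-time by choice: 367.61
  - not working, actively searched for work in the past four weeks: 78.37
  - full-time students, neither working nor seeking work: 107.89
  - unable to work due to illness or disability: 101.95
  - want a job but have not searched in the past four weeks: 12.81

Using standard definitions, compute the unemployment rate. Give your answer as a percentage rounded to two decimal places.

Unemployment rate ≈ 4.16%.

Employed = 67.17 + 1,369.37 + 367.61 = 1,804.15 thousand (anyone who worked, including part-time for economic reasons, counts as employed).
Unemployed = 78.37 thousand.
Labor force = 1,804.15 + 78.37 = 1,882.52 thousand.
Unemployment rate = 78.37 / 1,882.52 = 4.16%.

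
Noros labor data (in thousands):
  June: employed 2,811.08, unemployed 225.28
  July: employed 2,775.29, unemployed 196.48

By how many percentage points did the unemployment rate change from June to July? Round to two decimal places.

The unemployment rate changed by −0.81 percentage points.

June: labor force = 2,811.08 + 225.28 = 3,036.36; u = 225.28/3,036.36 = 7.42%.
July: labor force = 2,775.29 + 196.48 = 2,971.77; u = 196.48/2,971.77 = 6.61%.
Change = 6.61% − 7.42% = −0.81 pp.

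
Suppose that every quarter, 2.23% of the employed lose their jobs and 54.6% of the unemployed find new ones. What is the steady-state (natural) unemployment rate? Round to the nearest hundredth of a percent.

At steady state the flows balance: s·E = f·U, so U/(E+U) = s/(s+f).
u* = 2.23 / (2.23 + 54.6) = 2.23 / 56.83 = 3.92%.

Steady-state unemployment rate ≈ 3.92%.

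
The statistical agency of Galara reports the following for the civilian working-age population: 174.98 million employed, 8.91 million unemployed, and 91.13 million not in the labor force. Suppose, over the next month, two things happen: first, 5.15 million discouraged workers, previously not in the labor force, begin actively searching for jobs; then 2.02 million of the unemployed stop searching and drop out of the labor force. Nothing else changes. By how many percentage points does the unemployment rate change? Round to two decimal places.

Initially, labor force = 174.98 + 8.91 = 183.89 million, so u = 8.91/183.89 = 4.85%.
After the first change, unemployed and labor force both rise by 5.15 → E = 174.98, U = 14.06, labor force = 189.04 million.
After the second change, unemployed and labor force both fall by 2.02 → E = 174.98, U = 12.04, labor force = 187.02 million.
New unemployment rate = 12.04 / 187.02 = 6.44%.
Change = 6.44% − 4.85% = +1.59 percentage points.

The unemployment rate changes by +1.59 percentage points.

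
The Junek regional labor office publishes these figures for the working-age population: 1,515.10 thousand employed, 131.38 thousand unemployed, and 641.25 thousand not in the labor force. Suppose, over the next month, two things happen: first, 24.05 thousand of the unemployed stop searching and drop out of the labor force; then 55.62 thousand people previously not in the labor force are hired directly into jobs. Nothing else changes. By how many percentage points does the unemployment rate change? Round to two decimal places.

The unemployment rate changes by −1.58 percentage points.

Initially, labor force = 1,515.10 + 131.38 = 1,646.48 thousand, so u = 131.38/1,646.48 = 7.98%.
After the first change, unemployed and labor force both fall by 24.05 → E = 1,515.10, U = 107.33, labor force = 1,622.43 thousand.
After the second change, employed and labor force both rise by 55.62; unemployed unchanged → E = 1,570.72, U = 107.33, labor force = 1,678.05 thousand.
New unemployment rate = 107.33 / 1,678.05 = 6.40%.
Change = 6.40% − 7.98% = −1.58 percentage points.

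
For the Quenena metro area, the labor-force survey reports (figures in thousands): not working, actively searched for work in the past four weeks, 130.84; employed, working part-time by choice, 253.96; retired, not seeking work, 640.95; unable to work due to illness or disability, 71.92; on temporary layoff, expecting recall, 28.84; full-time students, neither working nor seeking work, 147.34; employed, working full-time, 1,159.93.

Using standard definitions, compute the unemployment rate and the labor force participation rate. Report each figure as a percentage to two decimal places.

Unemployment rate ≈ 10.15%; labor force participation rate ≈ 64.66%.

Employed = 253.96 + 1,159.93 = 1,413.89 thousand.
Unemployed = 130.84 + 28.84 = 159.68 thousand (jobless and actively searching, or on temporary layoff).
Labor force = 1,413.89 + 159.68 = 1,573.57 thousand.
Not in labor force = 640.95 + 71.92 + 147.34 = 860.21 thousand (those not working and not actively searching are outside the labor force).
Civilian working-age population = 1,573.57 + 860.21 = 2,433.78 thousand.
Unemployment rate = 159.68 / 1,573.57 = 10.15%.
Labor force participation rate = 1,573.57 / 2,433.78 = 64.66%.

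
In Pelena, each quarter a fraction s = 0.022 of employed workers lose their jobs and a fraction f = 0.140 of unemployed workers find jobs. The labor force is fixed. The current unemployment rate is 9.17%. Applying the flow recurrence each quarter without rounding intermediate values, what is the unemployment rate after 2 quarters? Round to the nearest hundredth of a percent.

With a fixed labor force, u_{t+1} = u_t + s·(1−u_t) − f·u_t = u_t·(1−s−f) + s.
Here 1−s−f = 0.838 and s = 0.022.
u_1 = 0.091700 × 0.838 + 0.022 = 0.098845.
u_2 = 0.098845 × 0.838 + 0.022 = 0.104832.

Unemployment rate after two quarters ≈ 10.48%.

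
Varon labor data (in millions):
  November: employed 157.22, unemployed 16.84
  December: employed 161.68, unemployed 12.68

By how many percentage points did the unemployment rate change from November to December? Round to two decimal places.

The unemployment rate changed by −2.40 percentage points.

November: labor force = 157.22 + 16.84 = 174.06; u = 16.84/174.06 = 9.67%.
December: labor force = 161.68 + 12.68 = 174.36; u = 12.68/174.36 = 7.27%.
Change = 7.27% − 9.67% = −2.40 pp.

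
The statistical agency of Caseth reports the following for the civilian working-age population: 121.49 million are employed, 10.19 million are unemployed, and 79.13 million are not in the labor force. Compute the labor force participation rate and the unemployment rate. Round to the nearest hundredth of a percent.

Labor force = employed + unemployed = 121.49 + 10.19 = 131.68 million.
Working-age population = 131.68 + 79.13 = 210.81 million.
Unemployment rate = 10.19 / 131.68 = 7.74%.
Labor force participation rate = 131.68 / 210.81 = 62.46%.

Labor force participation rate ≈ 62.46%; unemployment rate ≈ 7.74%.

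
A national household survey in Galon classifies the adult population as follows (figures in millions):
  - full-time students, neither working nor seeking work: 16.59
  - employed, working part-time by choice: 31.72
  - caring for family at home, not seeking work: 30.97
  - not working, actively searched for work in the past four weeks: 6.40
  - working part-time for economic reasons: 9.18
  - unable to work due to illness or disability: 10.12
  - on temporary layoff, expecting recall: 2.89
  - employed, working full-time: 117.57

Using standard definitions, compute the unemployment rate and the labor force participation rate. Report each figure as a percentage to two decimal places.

Employed = 31.72 + 9.18 + 117.57 = 158.47 million (anyone who worked, including part-time for economic reasons, counts as employed).
Unemployed = 6.40 + 2.89 = 9.29 million (jobless and actively searching, or on temporary layoff).
Labor force = 158.47 + 9.29 = 167.76 million.
Not in labor force = 16.59 + 30.97 + 10.12 = 57.68 million (those not working and not actively searching are outside the labor force).
Civilian working-age population = 167.76 + 57.68 = 225.44 million.
Unemployment rate = 9.29 / 167.76 = 5.54%.
Labor force participation rate = 167.76 / 225.44 = 74.41%.

Unemployment rate ≈ 5.54%; labor force participation rate ≈ 74.41%.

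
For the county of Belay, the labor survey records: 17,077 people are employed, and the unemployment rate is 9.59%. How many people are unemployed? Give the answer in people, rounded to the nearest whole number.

About 1,811 are unemployed.

Let U be the number unemployed. The labor force is E + U, and U/(E+U) = 0.0959.
So U = 0.0959 × 17,077 / (1 − 0.0959) = 1637.68 / 0.9041 ≈ 1,811.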